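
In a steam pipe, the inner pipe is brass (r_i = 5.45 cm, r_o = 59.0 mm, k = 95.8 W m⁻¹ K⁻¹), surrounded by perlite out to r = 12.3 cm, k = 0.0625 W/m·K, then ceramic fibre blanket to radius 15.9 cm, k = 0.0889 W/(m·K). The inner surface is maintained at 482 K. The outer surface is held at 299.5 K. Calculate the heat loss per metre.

Resistance network (inner→outer):
  R'_brass = ln(0.0590/0.0545)/(2πk) = 0.07934/(2π·95.8) = 1.318×10^-4 m·K/W
  R'_perlite = ln(0.123/0.0590)/(2πk) = 0.7346/(2π·0.0625) = 1.871 m·K/W
  R'_ceramic fibre blanket = ln(0.159/0.123)/(2πk) = 0.2567/(2π·0.0889) = 0.4596 m·K/W
ΣR = 1.318×10^-4 + 1.871 + 0.4596 = 2.331 m·K/W
Q' = ΔT/ΣR = (482 K − 299.5 K)/2.331 = 78.3 W/m

Q' = 78.3 W/m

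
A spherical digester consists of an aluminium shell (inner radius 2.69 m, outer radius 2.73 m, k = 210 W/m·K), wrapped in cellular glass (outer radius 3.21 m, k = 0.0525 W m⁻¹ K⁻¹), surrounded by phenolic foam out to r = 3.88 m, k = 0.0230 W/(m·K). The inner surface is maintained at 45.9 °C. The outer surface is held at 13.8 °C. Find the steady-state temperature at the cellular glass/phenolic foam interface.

T = 36.0 °C

Resistance network (inner→outer):
  R_aluminium = (1/2.69 − 1/2.73)/(4πk) = 0.005447/(4π·210) = 2.064×10^-6 K/W
  R_cellular glass = (1/2.73 − 1/3.21)/(4πk) = 0.05477/(4π·0.0525) = 0.08302 K/W
  R_phenolic foam = (1/3.21 − 1/3.88)/(4πk) = 0.05379/(4π·0.0230) = 0.1861 K/W
ΣR = 2.064×10^-6 + 0.08302 + 0.1861 = 0.2691 K/W
Q = ΔT/ΣR = (45.9 °C − 13.8 °C)/0.2691 = 119.3 W
From the inner boundary to the cellular glass/phenolic foam interface, ΣR_partial = 0.08302 K/W.
T_interface = T_in − Q·ΣR_partial = 45.9 °C − (119.3)(0.08302) = 36.0 °C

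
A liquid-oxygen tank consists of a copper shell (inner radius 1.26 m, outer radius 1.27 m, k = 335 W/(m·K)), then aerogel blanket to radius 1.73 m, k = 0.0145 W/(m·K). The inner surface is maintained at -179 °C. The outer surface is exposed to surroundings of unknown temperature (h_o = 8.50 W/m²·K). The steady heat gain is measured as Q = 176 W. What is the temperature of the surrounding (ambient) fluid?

Series resistances:
  R_copper = (1/1.26 − 1/1.27)/(4πk) = 0.006249/(4π·335) = 1.484×10^-6 K/W
  R_aerogel blanket = (1/1.27 − 1/1.73)/(4πk) = 0.2094/(4π·0.0145) = 1.149 K/W
  R_conv,out = 1/(4πr²h) = 1/(4π·1.73²·8.50) = 0.003128 K/W
ΣR = 1.152 K/W
ΔT = Q·ΣR = 176 × 1.152 = 202.8 K
Heat flows inward, so T_out = T_in + ΔT = -179 + 202.8 = 23.8 °C

T_out = 23.8 °C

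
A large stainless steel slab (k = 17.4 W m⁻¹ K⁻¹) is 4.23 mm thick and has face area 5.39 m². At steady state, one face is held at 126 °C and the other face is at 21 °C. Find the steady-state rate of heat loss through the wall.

Q = kA·ΔT/L = 17.4 × 5.39 × |126 °C − 21 °C| / 0.00423 = 2.33×10^6 W

Q = 2330 kW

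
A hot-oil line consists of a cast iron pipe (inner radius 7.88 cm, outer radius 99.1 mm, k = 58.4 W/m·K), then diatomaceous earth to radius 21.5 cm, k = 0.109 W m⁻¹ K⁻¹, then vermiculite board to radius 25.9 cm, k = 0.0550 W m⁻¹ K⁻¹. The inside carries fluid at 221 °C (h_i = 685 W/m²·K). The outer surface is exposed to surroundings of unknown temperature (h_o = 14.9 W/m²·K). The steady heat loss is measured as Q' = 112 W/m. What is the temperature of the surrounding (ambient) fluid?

Series resistances:
  R'_conv,in = 1/(2πr h) = 1/(2π·0.0788·685) = 0.002949 m·K/W
  R'_cast iron = ln(0.0991/0.0788)/(2πk) = 0.2292/(2π·58.4) = 6.247×10^-4 m·K/W
  R'_diatomaceous earth = ln(0.215/0.0991)/(2πk) = 0.7745/(2π·0.109) = 1.131 m·K/W
  R'_vermiculite board = ln(0.259/0.215)/(2πk) = 0.1862/(2π·0.0550) = 0.5388 m·K/W
  R'_conv,out = 1/(2πr h) = 1/(2π·0.259·14.9) = 0.04124 m·K/W
ΣR = 1.714 m·K/W
ΔT = Q'·ΣR = 112 × 1.714 = 192.0 K
Heat flows outward, so T_out = T_in − ΔT = 221 − 192.0 = 29.0 °C

T_out = 29.0 °C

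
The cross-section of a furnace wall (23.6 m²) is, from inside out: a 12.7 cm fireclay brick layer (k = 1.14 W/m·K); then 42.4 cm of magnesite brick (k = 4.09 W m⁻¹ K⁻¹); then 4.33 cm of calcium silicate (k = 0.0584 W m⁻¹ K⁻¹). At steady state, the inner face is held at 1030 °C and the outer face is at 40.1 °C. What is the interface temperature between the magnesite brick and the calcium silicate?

Series thermal resistances, inner to outer:
  R_fireclay brick = L/(kA) = 0.127/(1.14·23.6) = 0.004720 K/W
  R_magnesite brick = L/(kA) = 0.424/(4.09·23.6) = 0.004393 K/W
  R_calcium silicate = L/(kA) = 0.0433/(0.0584·23.6) = 0.03142 K/W
ΣR = 0.004720 + 0.004393 + 0.03142 = 0.04053 K/W
Q = ΔT/ΣR = (1030 °C − 40.1 °C)/0.04053 = 24420 W
From the inner boundary to the magnesite brick/calcium silicate interface, ΣR_partial = 0.009113 K/W.
T_interface = T_in − Q·ΣR_partial = 1030 °C − (24420)(0.009113) = 807 °C

T = 807 °C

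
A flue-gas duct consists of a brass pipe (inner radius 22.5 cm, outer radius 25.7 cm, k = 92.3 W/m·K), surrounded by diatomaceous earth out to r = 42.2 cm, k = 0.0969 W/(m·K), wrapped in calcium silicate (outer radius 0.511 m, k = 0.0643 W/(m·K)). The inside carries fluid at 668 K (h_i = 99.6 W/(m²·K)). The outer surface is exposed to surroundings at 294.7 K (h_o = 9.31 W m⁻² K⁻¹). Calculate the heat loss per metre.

Q' = 281 W/m

Series thermal resistances, inner to outer:
  R'_conv,in = 1/(2πr h) = 1/(2π·0.225·99.6) = 0.007102 m·K/W
  R'_brass = ln(0.257/0.225)/(2πk) = 0.1330/(2π·92.3) = 2.293×10^-4 m·K/W
  R'_diatomaceous earth = ln(0.422/0.257)/(2πk) = 0.4959/(2π·0.0969) = 0.8145 m·K/W
  R'_calcium silicate = ln(0.511/0.422)/(2πk) = 0.1914/(2π·0.0643) = 0.4737 m·K/W
  R'_conv,out = 1/(2πr h) = 1/(2π·0.511·9.31) = 0.03345 m·K/W
ΣR = 0.007102 + 2.293×10^-4 + 0.8145 + 0.4737 + 0.03345 = 1.329 m·K/W
Q' = ΔT/ΣR = (668 K − 294.7 K)/1.329 = 281 W/m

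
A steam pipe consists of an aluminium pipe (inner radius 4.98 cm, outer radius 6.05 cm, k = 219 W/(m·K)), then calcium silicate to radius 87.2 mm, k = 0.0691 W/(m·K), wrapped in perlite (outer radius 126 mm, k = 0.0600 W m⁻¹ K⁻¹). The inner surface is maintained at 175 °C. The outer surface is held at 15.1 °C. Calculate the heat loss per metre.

Treat each layer as a resistance in series:
  R'_aluminium = ln(0.0605/0.0498)/(2πk) = 0.1946/(2π·219) = 1.414×10^-4 m·K/W
  R'_calcium silicate = ln(0.0872/0.0605)/(2πk) = 0.3656/(2π·0.0691) = 0.8420 m·K/W
  R'_perlite = ln(0.126/0.0872)/(2πk) = 0.3681/(2π·0.0600) = 0.9764 m·K/W
ΣR = 1.414×10^-4 + 0.8420 + 0.9764 = 1.819 m·K/W
Q' = ΔT/ΣR = (175 °C − 15.1 °C)/1.819 = 87.9 W/m

Q' = 87.9 W/m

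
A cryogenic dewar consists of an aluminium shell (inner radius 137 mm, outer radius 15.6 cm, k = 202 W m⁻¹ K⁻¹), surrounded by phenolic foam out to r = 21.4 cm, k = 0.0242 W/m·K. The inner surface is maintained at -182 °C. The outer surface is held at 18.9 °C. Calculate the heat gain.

Q = 35.2 W

Resistance network (inner→outer):
  R_aluminium = (1/0.137 − 1/0.156)/(4πk) = 0.8890/(4π·202) = 3.502×10^-4 K/W
  R_phenolic foam = (1/0.156 − 1/0.214)/(4πk) = 1.737/(4π·0.0242) = 5.713 K/W
ΣR = 3.502×10^-4 + 5.713 = 5.713 K/W
Q = ΔT/ΣR = (-182 °C − 18.9 °C)/5.713 = -35.2 W
(Negative Q ⇒ heat flows inward; heat gain = 35.2 W.)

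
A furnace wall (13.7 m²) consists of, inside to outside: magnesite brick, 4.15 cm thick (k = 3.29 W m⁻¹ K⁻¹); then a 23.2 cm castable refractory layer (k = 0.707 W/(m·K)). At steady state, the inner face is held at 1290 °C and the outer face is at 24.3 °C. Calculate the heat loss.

Q = 50900 W

Treat each layer as a resistance in series:
  R_magnesite brick = L/(kA) = 0.0415/(3.29·13.7) = 9.207×10^-4 K/W
  R_castable refractory = L/(kA) = 0.232/(0.707·13.7) = 0.02395 K/W
ΣR = 9.207×10^-4 + 0.02395 = 0.02487 K/W
Q = ΔT/ΣR = (1290 °C − 24.3 °C)/0.02487 = 50900 W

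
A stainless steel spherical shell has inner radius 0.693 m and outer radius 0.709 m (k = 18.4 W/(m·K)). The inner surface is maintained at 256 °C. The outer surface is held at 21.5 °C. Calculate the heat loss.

Q = 4πk·ΔT/(1/r₁ − 1/r₂) = 4π × 18.4 × 234.5 / (1/0.693 − 1/0.709) = 1.67×10^6 W

Q = 1.67×10^6 W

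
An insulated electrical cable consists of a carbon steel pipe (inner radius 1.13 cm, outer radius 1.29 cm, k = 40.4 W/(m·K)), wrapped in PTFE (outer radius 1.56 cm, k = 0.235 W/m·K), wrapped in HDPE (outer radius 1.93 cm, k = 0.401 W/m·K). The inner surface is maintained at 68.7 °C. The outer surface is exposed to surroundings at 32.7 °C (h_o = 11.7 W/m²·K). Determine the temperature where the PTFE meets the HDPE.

T = 63.6 °C

Treat each layer as a resistance in series:
  R'_carbon steel = ln(0.0129/0.0113)/(2πk) = 0.1324/(2π·40.4) = 5.217×10^-4 m·K/W
  R'_PTFE = ln(0.0156/0.0129)/(2πk) = 0.1900/(2π·0.235) = 0.1287 m·K/W
  R'_HDPE = ln(0.0193/0.0156)/(2πk) = 0.2128/(2π·0.401) = 0.08447 m·K/W
  R'_conv,out = 1/(2πr h) = 1/(2π·0.0193·11.7) = 0.7048 m·K/W
ΣR = 5.217×10^-4 + 0.1287 + 0.08447 + 0.7048 = 0.9185 m·K/W
Q' = ΔT/ΣR = (68.7 °C − 32.7 °C)/0.9185 = 39.19 W/m
From the inner boundary to the PTFE/HDPE interface, ΣR_partial = 0.1292 m·K/W.
T_interface = T_in − Q'·ΣR_partial = 68.7 °C − (39.19)(0.1292) = 63.6 °C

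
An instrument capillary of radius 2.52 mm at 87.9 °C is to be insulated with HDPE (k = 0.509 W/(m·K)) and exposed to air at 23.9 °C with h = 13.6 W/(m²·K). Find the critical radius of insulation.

For a cylinder, r_cr = k_ins/h = 0.509/13.6 = 0.0374 m = 3.74 cm

r_cr = 3.74 cm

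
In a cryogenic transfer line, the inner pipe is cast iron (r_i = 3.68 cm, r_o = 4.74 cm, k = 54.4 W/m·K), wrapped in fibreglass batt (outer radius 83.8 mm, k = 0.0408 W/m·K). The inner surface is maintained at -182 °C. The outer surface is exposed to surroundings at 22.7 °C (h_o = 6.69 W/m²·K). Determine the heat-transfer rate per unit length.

Q' = 81.6 W/m

Resistance network (inner→outer):
  R'_cast iron = ln(0.0474/0.0368)/(2πk) = 0.2531/(2π·54.4) = 7.406×10^-4 m·K/W
  R'_fibreglass batt = ln(0.0838/0.0474)/(2πk) = 0.5698/(2π·0.0408) = 2.223 m·K/W
  R'_conv,out = 1/(2πr h) = 1/(2π·0.0838·6.69) = 0.2839 m·K/W
ΣR = 7.406×10^-4 + 2.223 + 0.2839 = 2.508 m·K/W
Q' = ΔT/ΣR = (-182 °C − 22.7 °C)/2.508 = -81.6 W/m
(Negative Q' ⇒ heat flows inward; heat gain = 81.6 W/m.)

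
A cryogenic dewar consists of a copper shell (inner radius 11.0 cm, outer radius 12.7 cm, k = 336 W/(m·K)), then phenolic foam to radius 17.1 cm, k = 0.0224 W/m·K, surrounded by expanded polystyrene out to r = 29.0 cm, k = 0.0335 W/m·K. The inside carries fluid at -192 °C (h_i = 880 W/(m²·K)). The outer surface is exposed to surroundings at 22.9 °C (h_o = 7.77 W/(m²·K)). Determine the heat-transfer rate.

Resistance network (inner→outer):
  R_conv,in = 1/(4πr²h) = 1/(4π·0.110²·880) = 0.007473 K/W
  R_copper = (1/0.110 − 1/0.127)/(4πk) = 1.217/(4π·336) = 2.882×10^-4 K/W
  R_phenolic foam = (1/0.127 − 1/0.171)/(4πk) = 2.026/(4π·0.0224) = 7.198 K/W
  R_expanded polystyrene = (1/0.171 − 1/0.290)/(4πk) = 2.400/(4π·0.0335) = 5.700 K/W
  R_conv,out = 1/(4πr²h) = 1/(4π·0.290²·7.77) = 0.1218 K/W
ΣR = 0.007473 + 2.882×10^-4 + 7.198 + 5.700 + 0.1218 = 13.03 K/W
Q = ΔT/ΣR = (-192 °C − 22.9 °C)/13.03 = -16.5 W
(Negative Q ⇒ heat flows inward; heat gain = 16.5 W.)

Q = 16.5 W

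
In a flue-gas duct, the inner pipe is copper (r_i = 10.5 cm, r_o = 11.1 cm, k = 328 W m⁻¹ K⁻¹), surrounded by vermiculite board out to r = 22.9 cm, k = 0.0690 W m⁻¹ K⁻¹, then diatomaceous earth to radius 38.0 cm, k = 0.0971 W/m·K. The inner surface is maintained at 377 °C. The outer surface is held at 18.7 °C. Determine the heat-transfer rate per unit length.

Q' = 143 W/m

Treat each layer as a resistance in series:
  R'_copper = ln(0.111/0.105)/(2πk) = 0.05557/(2π·328) = 2.696×10^-5 m·K/W
  R'_vermiculite board = ln(0.229/0.111)/(2πk) = 0.7242/(2π·0.0690) = 1.670 m·K/W
  R'_diatomaceous earth = ln(0.380/0.229)/(2πk) = 0.5064/(2π·0.0971) = 0.8301 m·K/W
ΣR = 2.696×10^-5 + 1.670 + 0.8301 = 2.500 m·K/W
Q' = ΔT/ΣR = (377 °C − 18.7 °C)/2.500 = 143 W/m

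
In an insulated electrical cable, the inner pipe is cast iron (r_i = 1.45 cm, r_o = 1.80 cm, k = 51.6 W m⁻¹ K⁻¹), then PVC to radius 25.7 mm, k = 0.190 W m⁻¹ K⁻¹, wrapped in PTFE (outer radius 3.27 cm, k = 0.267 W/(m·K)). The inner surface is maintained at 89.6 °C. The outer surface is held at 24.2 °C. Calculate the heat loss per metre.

Q' = 148 W/m

Treat each layer as a resistance in series:
  R'_cast iron = ln(0.0180/0.0145)/(2πk) = 0.2162/(2π·51.6) = 6.669×10^-4 m·K/W
  R'_PVC = ln(0.0257/0.0180)/(2πk) = 0.3561/(2π·0.190) = 0.2983 m·K/W
  R'_PTFE = ln(0.0327/0.0257)/(2πk) = 0.2409/(2π·0.267) = 0.1436 m·K/W
ΣR = 6.669×10^-4 + 0.2983 + 0.1436 = 0.4426 m·K/W
Q' = ΔT/ΣR = (89.6 °C − 24.2 °C)/0.4426 = 148 W/m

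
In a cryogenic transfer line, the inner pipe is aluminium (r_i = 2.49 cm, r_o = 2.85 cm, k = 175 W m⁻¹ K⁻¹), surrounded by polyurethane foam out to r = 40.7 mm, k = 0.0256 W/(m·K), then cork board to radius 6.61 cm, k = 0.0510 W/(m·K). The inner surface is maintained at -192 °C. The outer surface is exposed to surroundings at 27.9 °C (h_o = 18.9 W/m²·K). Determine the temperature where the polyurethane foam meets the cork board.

T = -65.7 °C

Resistance network (inner→outer):
  R'_aluminium = ln(0.0285/0.0249)/(2πk) = 0.1350/(2π·175) = 1.228×10^-4 m·K/W
  R'_polyurethane foam = ln(0.0407/0.0285)/(2πk) = 0.3563/(2π·0.0256) = 2.215 m·K/W
  R'_cork board = ln(0.0661/0.0407)/(2πk) = 0.4849/(2π·0.0510) = 1.513 m·K/W
  R'_conv,out = 1/(2πr h) = 1/(2π·0.0661·18.9) = 0.1274 m·K/W
ΣR = 1.228×10^-4 + 2.215 + 1.513 + 0.1274 = 3.856 m·K/W
Q' = ΔT/ΣR = (-192 °C − 27.9 °C)/3.856 = -57.03 W/m
From the inner boundary to the polyurethane foam/cork board interface, ΣR_partial = 2.215 m·K/W.
T_interface = T_in − Q'·ΣR_partial = -192 °C − (-57.03)(2.215) = -65.7 °C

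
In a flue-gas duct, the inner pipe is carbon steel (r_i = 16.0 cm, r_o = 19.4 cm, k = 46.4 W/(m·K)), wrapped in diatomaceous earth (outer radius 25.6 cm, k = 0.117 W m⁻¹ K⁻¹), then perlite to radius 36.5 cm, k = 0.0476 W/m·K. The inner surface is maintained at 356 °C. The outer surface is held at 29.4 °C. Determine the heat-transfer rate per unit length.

Resistance network (inner→outer):
  R'_carbon steel = ln(0.194/0.160)/(2πk) = 0.1927/(2π·46.4) = 6.609×10^-4 m·K/W
  R'_diatomaceous earth = ln(0.256/0.194)/(2πk) = 0.2773/(2π·0.117) = 0.3772 m·K/W
  R'_perlite = ln(0.365/0.256)/(2πk) = 0.3547/(2π·0.0476) = 1.186 m·K/W
ΣR = 6.609×10^-4 + 0.3772 + 1.186 = 1.564 m·K/W
Q' = ΔT/ΣR = (356 °C − 29.4 °C)/1.564 = 209 W/m

Q' = 209 W/m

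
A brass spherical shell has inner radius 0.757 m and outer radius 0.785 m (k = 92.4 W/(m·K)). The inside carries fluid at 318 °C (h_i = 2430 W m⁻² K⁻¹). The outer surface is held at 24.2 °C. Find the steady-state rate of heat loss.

Treat each layer as a resistance in series:
  R_conv,in = 1/(4πr²h) = 1/(4π·0.757²·2430) = 5.715×10^-5 K/W
  R_brass = (1/0.757 − 1/0.785)/(4πk) = 0.04712/(4π·92.4) = 4.058×10^-5 K/W
ΣR = 5.715×10^-5 + 4.058×10^-5 = 9.773×10^-5 K/W
Q = ΔT/ΣR = (318 °C − 24.2 °C)/9.773×10^-5 = 3.01×10^6 W

Q = 3.01×10^6 W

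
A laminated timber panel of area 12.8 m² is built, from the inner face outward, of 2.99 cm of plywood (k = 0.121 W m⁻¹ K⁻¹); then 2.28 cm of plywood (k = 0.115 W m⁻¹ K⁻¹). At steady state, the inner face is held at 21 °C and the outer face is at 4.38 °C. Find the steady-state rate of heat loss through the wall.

Q = 478 W

Series thermal resistances, inner to outer:
  R_plywood = L/(kA) = 0.0299/(0.121·12.8) = 0.01931 K/W
  R_plywood = L/(kA) = 0.0228/(0.115·12.8) = 0.01549 K/W
ΣR = 0.01931 + 0.01549 = 0.03480 K/W
Q = ΔT/ΣR = (21 °C − 4.38 °C)/0.03480 = 478 W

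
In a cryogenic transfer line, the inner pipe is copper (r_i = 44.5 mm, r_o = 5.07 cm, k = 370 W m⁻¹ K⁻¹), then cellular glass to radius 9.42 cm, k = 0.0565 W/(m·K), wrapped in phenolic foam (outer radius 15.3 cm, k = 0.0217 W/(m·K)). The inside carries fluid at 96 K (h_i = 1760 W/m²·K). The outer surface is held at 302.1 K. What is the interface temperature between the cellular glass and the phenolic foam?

T = 164 K

Resistance network (inner→outer):
  R'_conv,in = 1/(2πr h) = 1/(2π·0.0445·1760) = 0.002032 m·K/W
  R'_copper = ln(0.0507/0.0445)/(2πk) = 0.1304/(2π·370) = 5.611×10^-5 m·K/W
  R'_cellular glass = ln(0.0942/0.0507)/(2πk) = 0.6195/(2π·0.0565) = 1.745 m·K/W
  R'_phenolic foam = ln(0.153/0.0942)/(2πk) = 0.4850/(2π·0.0217) = 3.557 m·K/W
ΣR = 0.002032 + 5.611×10^-5 + 1.745 + 3.557 = 5.304 m·K/W
Q' = ΔT/ΣR = (96 K − 302.1 K)/5.304 = -38.86 W/m
From the inner boundary to the cellular glass/phenolic foam interface, ΣR_partial = 1.747 m·K/W.
T_interface = T_in − Q'·ΣR_partial = 96 K − (-38.86)(1.747) = 164 K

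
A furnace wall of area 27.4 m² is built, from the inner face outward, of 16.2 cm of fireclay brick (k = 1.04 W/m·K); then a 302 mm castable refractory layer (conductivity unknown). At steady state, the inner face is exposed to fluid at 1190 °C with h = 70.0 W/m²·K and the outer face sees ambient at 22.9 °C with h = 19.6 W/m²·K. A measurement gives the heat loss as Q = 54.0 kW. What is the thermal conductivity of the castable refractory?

ΣR = ΔT/Q = |1190 − 22.9|/54000 = 0.02161 K/W
Known resistances:
  R_conv,in = 1/(hA) = 1/(70.0·27.4) = 5.214×10^-4 K/W
  R_fireclay brick = L/(kA) = 0.162/(1.04·27.4) = 0.005685 K/W
  R_conv,out = 1/(hA) = 1/(19.6·27.4) = 0.001862 K/W
R_castable refractory = ΣR − ΣR_known = 0.02161 − 0.008068 = 0.01354 K/W
L/(kA) = 0.01354 ⇒ k = 0.302/(0.01354·27.4) = 0.814 W/m·K

k = 0.814 W/m·K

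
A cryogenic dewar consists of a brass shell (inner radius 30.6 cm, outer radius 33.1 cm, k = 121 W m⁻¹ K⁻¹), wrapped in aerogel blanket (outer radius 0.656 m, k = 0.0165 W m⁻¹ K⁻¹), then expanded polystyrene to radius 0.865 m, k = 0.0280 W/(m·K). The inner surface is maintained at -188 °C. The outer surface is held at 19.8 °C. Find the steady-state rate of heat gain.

Series thermal resistances, inner to outer:
  R_brass = (1/0.306 − 1/0.331)/(4πk) = 0.2468/(4π·121) = 1.623×10^-4 K/W
  R_aerogel blanket = (1/0.331 − 1/0.656)/(4πk) = 1.497/(4π·0.0165) = 7.219 K/W
  R_expanded polystyrene = (1/0.656 − 1/0.865)/(4πk) = 0.3683/(4π·0.0280) = 1.047 K/W
ΣR = 1.623×10^-4 + 7.219 + 1.047 = 8.266 K/W
Q = ΔT/ΣR = (-188 °C − 19.8 °C)/8.266 = -25.1 W
(Negative Q ⇒ heat flows inward; heat gain = 25.1 W.)

Q = 25.1 W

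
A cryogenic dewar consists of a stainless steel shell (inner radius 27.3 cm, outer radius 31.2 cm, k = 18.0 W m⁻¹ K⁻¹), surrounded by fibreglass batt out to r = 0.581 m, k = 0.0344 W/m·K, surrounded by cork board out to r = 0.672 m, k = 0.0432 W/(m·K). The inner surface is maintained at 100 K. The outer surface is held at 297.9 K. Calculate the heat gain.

Resistance network (inner→outer):
  R_stainless steel = (1/0.273 − 1/0.312)/(4πk) = 0.4579/(4π·18.0) = 0.002024 K/W
  R_fibreglass batt = (1/0.312 − 1/0.581)/(4πk) = 1.484/(4π·0.0344) = 3.433 K/W
  R_cork board = (1/0.581 − 1/0.672)/(4πk) = 0.2331/(4π·0.0432) = 0.4293 K/W
ΣR = 0.002024 + 3.433 + 0.4293 = 3.864 K/W
Q = ΔT/ΣR = (100 K − 297.9 K)/3.864 = -51.2 W
(Negative Q ⇒ heat flows inward; heat gain = 51.2 W.)

Q = 51.2 W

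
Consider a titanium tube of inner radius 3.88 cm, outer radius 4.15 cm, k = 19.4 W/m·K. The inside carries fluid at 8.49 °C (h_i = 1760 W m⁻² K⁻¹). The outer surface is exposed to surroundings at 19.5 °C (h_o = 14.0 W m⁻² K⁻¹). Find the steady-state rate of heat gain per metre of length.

Resistance network (inner→outer):
  R'_conv,in = 1/(2πr h) = 1/(2π·0.0388·1760) = 0.002331 m·K/W
  R'_titanium = ln(0.0415/0.0388)/(2πk) = 0.06727/(2π·19.4) = 5.519×10^-4 m·K/W
  R'_conv,out = 1/(2πr h) = 1/(2π·0.0415·14.0) = 0.2739 m·K/W
ΣR = 0.002331 + 5.519×10^-4 + 0.2739 = 0.2768 m·K/W
Q' = ΔT/ΣR = (8.49 °C − 19.5 °C)/0.2768 = -39.8 W/m
(Negative Q' ⇒ heat flows inward; heat gain = 39.8 W/m.)

Q' = 39.8 W/m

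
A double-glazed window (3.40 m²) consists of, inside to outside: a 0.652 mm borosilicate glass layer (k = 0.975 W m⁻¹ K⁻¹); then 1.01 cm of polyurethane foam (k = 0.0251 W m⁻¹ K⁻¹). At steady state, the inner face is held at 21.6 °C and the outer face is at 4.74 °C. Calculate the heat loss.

Q = 142 W

Resistance network (inner→outer):
  R_borosilicate glass = L/(kA) = 6.52×10^-4/(0.975·3.40) = 1.967×10^-4 K/W
  R_polyurethane foam = L/(kA) = 0.0101/(0.0251·3.40) = 0.1184 K/W
ΣR = 1.967×10^-4 + 0.1184 = 0.1186 K/W
Q = ΔT/ΣR = (21.6 °C − 4.74 °C)/0.1186 = 142 W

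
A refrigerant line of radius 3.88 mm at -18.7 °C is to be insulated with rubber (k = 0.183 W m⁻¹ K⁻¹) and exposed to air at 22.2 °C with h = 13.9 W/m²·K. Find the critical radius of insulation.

For a cylinder, r_cr = k_ins/h = 0.183/13.9 = 0.0132 m = 1.32 cm

r_cr = 1.32 cm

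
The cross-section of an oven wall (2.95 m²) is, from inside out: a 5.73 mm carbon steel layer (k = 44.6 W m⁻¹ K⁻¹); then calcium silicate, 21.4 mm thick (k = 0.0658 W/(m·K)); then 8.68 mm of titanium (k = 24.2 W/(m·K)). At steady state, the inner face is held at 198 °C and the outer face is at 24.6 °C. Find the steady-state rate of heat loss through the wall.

Q = 1570 W

Series thermal resistances, inner to outer:
  R_carbon steel = L/(kA) = 0.00573/(44.6·2.95) = 4.355×10^-5 K/W
  R_calcium silicate = L/(kA) = 0.0214/(0.0658·2.95) = 0.1102 K/W
  R_titanium = L/(kA) = 0.00868/(24.2·2.95) = 1.216×10^-4 K/W
ΣR = 4.355×10^-5 + 0.1102 + 1.216×10^-4 = 0.1104 K/W
Q = ΔT/ΣR = (198 °C − 24.6 °C)/0.1104 = 1570 W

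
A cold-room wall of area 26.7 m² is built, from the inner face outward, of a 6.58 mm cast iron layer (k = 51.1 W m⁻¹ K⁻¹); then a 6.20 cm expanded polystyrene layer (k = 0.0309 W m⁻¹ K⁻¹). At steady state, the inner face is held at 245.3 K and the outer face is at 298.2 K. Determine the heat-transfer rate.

Q = 704 W

Treat each layer as a resistance in series:
  R_cast iron = L/(kA) = 0.00658/(51.1·26.7) = 4.823×10^-6 K/W
  R_expanded polystyrene = L/(kA) = 0.0620/(0.0309·26.7) = 0.07515 K/W
ΣR = 4.823×10^-6 + 0.07515 = 0.07515 K/W
Q = ΔT/ΣR = (245.3 K − 298.2 K)/0.07515 = -704 W
(Negative Q ⇒ heat flows inward; heat gain = 704 W.)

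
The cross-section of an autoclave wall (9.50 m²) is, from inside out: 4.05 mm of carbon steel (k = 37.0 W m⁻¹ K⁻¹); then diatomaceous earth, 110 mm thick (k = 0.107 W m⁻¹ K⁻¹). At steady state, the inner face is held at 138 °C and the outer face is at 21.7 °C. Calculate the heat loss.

Series thermal resistances, inner to outer:
  R_carbon steel = L/(kA) = 0.00405/(37.0·9.50) = 1.152×10^-5 K/W
  R_diatomaceous earth = L/(kA) = 0.110/(0.107·9.50) = 0.1082 K/W
ΣR = 1.152×10^-5 + 0.1082 = 0.1082 K/W
Q = ΔT/ΣR = (138 °C − 21.7 °C)/0.1082 = 1070 W

Q = 1070 W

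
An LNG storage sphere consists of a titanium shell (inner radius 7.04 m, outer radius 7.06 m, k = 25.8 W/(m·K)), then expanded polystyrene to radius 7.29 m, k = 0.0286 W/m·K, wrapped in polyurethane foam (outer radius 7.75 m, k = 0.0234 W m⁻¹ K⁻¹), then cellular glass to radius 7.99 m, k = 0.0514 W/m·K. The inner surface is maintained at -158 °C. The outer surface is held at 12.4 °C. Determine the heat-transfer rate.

Treat each layer as a resistance in series:
  R_titanium = (1/7.04 − 1/7.06)/(4πk) = 4.024×10^-4/(4π·25.8) = 1.241×10^-6 K/W
  R_expanded polystyrene = (1/7.06 − 1/7.29)/(4πk) = 0.004469/(4π·0.0286) = 0.01243 K/W
  R_polyurethane foam = (1/7.29 − 1/7.75)/(4πk) = 0.008142/(4π·0.0234) = 0.02769 K/W
  R_cellular glass = (1/7.75 − 1/7.99)/(4πk) = 0.003876/(4π·0.0514) = 0.006001 K/W
ΣR = 1.241×10^-6 + 0.01243 + 0.02769 + 0.006001 = 0.04612 K/W
Q = ΔT/ΣR = (-158 °C − 12.4 °C)/0.04612 = -3690 W
(Negative Q ⇒ heat flows inward; heat gain = 3690 W.)

Q = 3.69 kW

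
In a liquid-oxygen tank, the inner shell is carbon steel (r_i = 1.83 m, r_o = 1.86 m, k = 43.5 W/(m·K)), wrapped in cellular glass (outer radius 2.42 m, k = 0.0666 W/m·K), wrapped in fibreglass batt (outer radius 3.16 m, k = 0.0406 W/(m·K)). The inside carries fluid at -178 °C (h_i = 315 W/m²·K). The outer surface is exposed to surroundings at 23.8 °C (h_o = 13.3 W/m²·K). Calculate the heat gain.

Q = 595 W

Treat each layer as a resistance in series:
  R_conv,in = 1/(4πr²h) = 1/(4π·1.83²·315) = 7.544×10^-5 K/W
  R_carbon steel = (1/1.83 − 1/1.86)/(4πk) = 0.008814/(4π·43.5) = 1.612×10^-5 K/W
  R_cellular glass = (1/1.86 − 1/2.42)/(4πk) = 0.1244/(4π·0.0666) = 0.1487 K/W
  R_fibreglass batt = (1/2.42 − 1/3.16)/(4πk) = 0.09677/(4π·0.0406) = 0.1897 K/W
  R_conv,out = 1/(4πr²h) = 1/(4π·3.16²·13.3) = 5.992×10^-4 K/W
ΣR = 7.544×10^-5 + 1.612×10^-5 + 0.1487 + 0.1897 + 5.992×10^-4 = 0.3391 K/W
Q = ΔT/ΣR = (-178 °C − 23.8 °C)/0.3391 = -595 W
(Negative Q ⇒ heat flows inward; heat gain = 595 W.)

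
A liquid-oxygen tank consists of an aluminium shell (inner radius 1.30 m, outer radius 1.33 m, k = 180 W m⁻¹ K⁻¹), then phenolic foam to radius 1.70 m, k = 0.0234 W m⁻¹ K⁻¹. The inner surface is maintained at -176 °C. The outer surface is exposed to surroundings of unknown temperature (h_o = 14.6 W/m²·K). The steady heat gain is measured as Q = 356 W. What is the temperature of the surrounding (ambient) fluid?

Sum the resistances:
  R_aluminium = (1/1.30 − 1/1.33)/(4πk) = 0.01735/(4π·180) = 7.671×10^-6 K/W
  R_phenolic foam = (1/1.33 − 1/1.70)/(4πk) = 0.1636/(4π·0.0234) = 0.5565 K/W
  R_conv,out = 1/(4πr²h) = 1/(4π·1.70²·14.6) = 0.001886 K/W
ΣR = 0.5584 K/W
ΔT = Q·ΣR = 356 × 0.5584 = 198.8 K
Heat flows inward, so T_out = T_in + ΔT = -176 + 198.8 = 22.8 °C

T_out = 22.8 °C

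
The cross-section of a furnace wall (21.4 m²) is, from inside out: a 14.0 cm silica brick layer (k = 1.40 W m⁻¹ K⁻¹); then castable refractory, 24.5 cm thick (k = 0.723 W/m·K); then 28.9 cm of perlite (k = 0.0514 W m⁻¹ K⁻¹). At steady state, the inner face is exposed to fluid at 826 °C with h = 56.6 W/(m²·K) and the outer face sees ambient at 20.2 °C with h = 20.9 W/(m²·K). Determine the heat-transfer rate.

Resistance network (inner→outer):
  R_conv,in = 1/(hA) = 1/(56.6·21.4) = 8.256×10^-4 K/W
  R_silica brick = L/(kA) = 0.140/(1.40·21.4) = 0.004673 K/W
  R_castable refractory = L/(kA) = 0.245/(0.723·21.4) = 0.01583 K/W
  R_perlite = L/(kA) = 0.289/(0.0514·21.4) = 0.2627 K/W
  R_conv,out = 1/(hA) = 1/(20.9·21.4) = 0.002236 K/W
ΣR = 8.256×10^-4 + 0.004673 + 0.01583 + 0.2627 + 0.002236 = 0.2863 K/W
Q = ΔT/ΣR = (826 °C − 20.2 °C)/0.2863 = 2810 W

Q = 2810 W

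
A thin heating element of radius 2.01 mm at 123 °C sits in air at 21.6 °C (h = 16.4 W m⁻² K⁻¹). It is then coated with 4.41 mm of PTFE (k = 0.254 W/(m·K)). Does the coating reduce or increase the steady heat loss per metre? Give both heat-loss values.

increases: 21.0 → 45.3 W/m

Critical radius for a cylinder: r_cr = k/h = 0.0155 m = 1.55 cm.
Outer radius after coating: r₂ = 0.00201 + 0.00441 = 0.00642 m.
Since r₁ < r_cr and r₂ ≤ r_cr, the coating moves toward the maximum at r_cr — heat loss rises.
Bare: R = 1/(2πr₁h) = 4.828 m·K/W; Q = 101.4/4.828 = 21.0 W/m.
Coated: R = R_cond + R_conv = 2.239 m·K/W; Q = 101.4/2.239 = 45.3 W/m.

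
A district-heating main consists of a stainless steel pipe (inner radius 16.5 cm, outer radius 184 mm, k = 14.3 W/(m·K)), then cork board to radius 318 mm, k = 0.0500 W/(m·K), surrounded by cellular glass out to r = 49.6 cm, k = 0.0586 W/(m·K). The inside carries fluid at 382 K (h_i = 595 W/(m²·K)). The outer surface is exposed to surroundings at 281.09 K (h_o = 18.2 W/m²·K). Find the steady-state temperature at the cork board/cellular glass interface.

Resistance network (inner→outer):
  R'_conv,in = 1/(2πr h) = 1/(2π·0.165·595) = 0.001621 m·K/W
  R'_stainless steel = ln(0.184/0.165)/(2πk) = 0.1090/(2π·14.3) = 0.001213 m·K/W
  R'_cork board = ln(0.318/0.184)/(2πk) = 0.5471/(2π·0.0500) = 1.742 m·K/W
  R'_cellular glass = ln(0.496/0.318)/(2πk) = 0.4445/(2π·0.0586) = 1.207 m·K/W
  R'_conv,out = 1/(2πr h) = 1/(2π·0.496·18.2) = 0.01763 m·K/W
ΣR = 0.001621 + 0.001213 + 1.742 + 1.207 + 0.01763 = 2.969 m·K/W
Q' = ΔT/ΣR = (382 K − 281.09 K)/2.969 = 33.99 W/m
From the inner boundary to the cork board/cellular glass interface, ΣR_partial = 1.745 m·K/W.
T_interface = T_in − Q'·ΣR_partial = 382 K − (33.99)(1.745) = 322.7 K

T = 322.7 K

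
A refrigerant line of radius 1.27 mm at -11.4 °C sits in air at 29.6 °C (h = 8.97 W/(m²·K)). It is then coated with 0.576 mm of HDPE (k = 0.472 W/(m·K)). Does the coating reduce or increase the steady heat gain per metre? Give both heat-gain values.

increases: 2.93 → 4.21 W/m

Critical radius for a cylinder: r_cr = k/h = 0.0526 m = 5.26 cm.
Outer radius after coating: r₂ = 0.00127 + 5.76×10^-4 = 0.001846 m.
Since r₁ < r_cr and r₂ ≤ r_cr, the coating moves toward the maximum at r_cr — heat gain rises.
Bare: R = 1/(2πr₁h) = 13.97 m·K/W; Q = 41/13.97 = 2.93 W/m.
Coated: R = R_cond + R_conv = 9.738 m·K/W; Q = 41/9.738 = 4.21 W/m.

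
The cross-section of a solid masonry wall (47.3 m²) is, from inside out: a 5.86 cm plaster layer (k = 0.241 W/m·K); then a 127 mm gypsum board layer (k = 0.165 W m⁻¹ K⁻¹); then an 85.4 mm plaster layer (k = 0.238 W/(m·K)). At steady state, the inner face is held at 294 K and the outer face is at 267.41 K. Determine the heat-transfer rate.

Q = 917 W

Series thermal resistances, inner to outer:
  R_plaster = L/(kA) = 0.0586/(0.241·47.3) = 0.005141 K/W
  R_gypsum board = L/(kA) = 0.127/(0.165·47.3) = 0.01627 K/W
  R_plaster = L/(kA) = 0.0854/(0.238·47.3) = 0.007586 K/W
ΣR = 0.005141 + 0.01627 + 0.007586 = 0.02900 K/W
Q = ΔT/ΣR = (294 K − 267.41 K)/0.02900 = 917 W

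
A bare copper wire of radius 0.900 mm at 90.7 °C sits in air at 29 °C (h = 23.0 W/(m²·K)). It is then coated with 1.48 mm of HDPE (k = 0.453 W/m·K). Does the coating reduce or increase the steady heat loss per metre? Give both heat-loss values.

Critical radius for a cylinder: r_cr = k/h = 0.0197 m = 1.97 cm.
Outer radius after coating: r₂ = 9.00×10^-4 + 0.00148 = 0.002380 m.
Since r₁ < r_cr and r₂ ≤ r_cr, the coating moves toward the maximum at r_cr — heat loss rises.
Bare: R = 1/(2πr₁h) = 7.689 m·K/W; Q = 61.7/7.689 = 8.02 W/m.
Coated: R = R_cond + R_conv = 3.249 m·K/W; Q = 61.7/3.249 = 19.0 W/m.

increases: 8.02 → 19.0 W/m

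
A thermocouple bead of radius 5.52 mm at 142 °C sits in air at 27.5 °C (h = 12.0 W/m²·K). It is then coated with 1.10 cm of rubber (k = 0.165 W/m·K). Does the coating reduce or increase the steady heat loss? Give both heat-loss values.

Critical radius for a sphere: r_cr = 2k/h = 0.0275 m = 2.75 cm.
Outer radius after coating: r₂ = 0.00552 + 0.0110 = 0.01652 m.
Since r₁ < r_cr and r₂ ≤ r_cr, the coating moves toward the maximum at r_cr — heat loss rises.
Bare: R = 1/(4πr₁²h) = 217.6 K/W; Q = 114.5/217.6 = 0.526 W.
Coated: R = R_cond + R_conv = 82.48 K/W; Q = 114.5/82.48 = 1.39 W.

increases: 0.526 → 1.39 W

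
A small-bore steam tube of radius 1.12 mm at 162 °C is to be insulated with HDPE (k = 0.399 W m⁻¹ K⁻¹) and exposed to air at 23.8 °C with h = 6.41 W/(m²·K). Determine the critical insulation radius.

For a cylinder, r_cr = k_ins/h = 0.399/6.41 = 0.0622 m = 6.22 cm

r_cr = 6.22 cm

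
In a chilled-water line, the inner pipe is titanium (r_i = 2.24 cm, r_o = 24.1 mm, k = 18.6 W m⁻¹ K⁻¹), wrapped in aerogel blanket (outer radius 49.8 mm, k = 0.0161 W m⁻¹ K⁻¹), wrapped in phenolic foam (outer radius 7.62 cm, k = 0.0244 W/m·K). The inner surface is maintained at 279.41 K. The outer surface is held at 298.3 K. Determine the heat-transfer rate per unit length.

Resistance network (inner→outer):
  R'_titanium = ln(0.0241/0.0224)/(2πk) = 0.07315/(2π·18.6) = 6.259×10^-4 m·K/W
  R'_aerogel blanket = ln(0.0498/0.0241)/(2πk) = 0.7258/(2π·0.0161) = 7.175 m·K/W
  R'_phenolic foam = ln(0.0762/0.0498)/(2πk) = 0.4253/(2π·0.0244) = 2.774 m·K/W
ΣR = 6.259×10^-4 + 7.175 + 2.774 = 9.950 m·K/W
Q' = ΔT/ΣR = (279.41 K − 298.3 K)/9.950 = -1.90 W/m
(Negative Q' ⇒ heat flows inward; heat gain = 1.90 W/m.)

Q' = 1.90 W/m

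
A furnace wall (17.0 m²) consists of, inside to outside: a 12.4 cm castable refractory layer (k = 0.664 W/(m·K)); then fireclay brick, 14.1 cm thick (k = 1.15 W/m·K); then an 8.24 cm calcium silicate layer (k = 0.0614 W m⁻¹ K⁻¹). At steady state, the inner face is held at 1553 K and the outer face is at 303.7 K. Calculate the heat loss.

Q = 12.9 kW

Resistance network (inner→outer):
  R_castable refractory = L/(kA) = 0.124/(0.664·17.0) = 0.01099 K/W
  R_fireclay brick = L/(kA) = 0.141/(1.15·17.0) = 0.007212 K/W
  R_calcium silicate = L/(kA) = 0.0824/(0.0614·17.0) = 0.07894 K/W
ΣR = 0.01099 + 0.007212 + 0.07894 = 0.09714 K/W
Q = ΔT/ΣR = (1553 K − 303.7 K)/0.09714 = 12900 W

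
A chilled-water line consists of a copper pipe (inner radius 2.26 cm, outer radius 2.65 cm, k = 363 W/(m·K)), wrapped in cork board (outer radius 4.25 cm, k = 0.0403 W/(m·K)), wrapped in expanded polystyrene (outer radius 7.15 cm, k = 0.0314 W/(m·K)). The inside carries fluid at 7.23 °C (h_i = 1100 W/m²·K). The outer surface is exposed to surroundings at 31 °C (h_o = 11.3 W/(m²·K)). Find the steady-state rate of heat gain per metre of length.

Resistance network (inner→outer):
  R'_conv,in = 1/(2πr h) = 1/(2π·0.0226·1100) = 0.006402 m·K/W
  R'_copper = ln(0.0265/0.0226)/(2πk) = 0.1592/(2π·363) = 6.980×10^-5 m·K/W
  R'_cork board = ln(0.0425/0.0265)/(2πk) = 0.4724/(2π·0.0403) = 1.865 m·K/W
  R'_expanded polystyrene = ln(0.0715/0.0425)/(2πk) = 0.5202/(2π·0.0314) = 2.637 m·K/W
  R'_conv,out = 1/(2πr h) = 1/(2π·0.0715·11.3) = 0.1970 m·K/W
ΣR = 0.006402 + 6.980×10^-5 + 1.865 + 2.637 + 0.1970 = 4.705 m·K/W
Q' = ΔT/ΣR = (7.23 °C − 31 °C)/4.705 = -5.05 W/m
(Negative Q' ⇒ heat flows inward; heat gain = 5.05 W/m.)

Q' = 5.05 W/m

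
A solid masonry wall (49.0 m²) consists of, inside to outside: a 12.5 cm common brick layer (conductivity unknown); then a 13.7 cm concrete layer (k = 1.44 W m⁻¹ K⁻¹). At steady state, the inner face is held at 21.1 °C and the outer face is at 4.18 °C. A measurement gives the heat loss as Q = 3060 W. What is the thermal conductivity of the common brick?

k = 0.711 W/m·K

ΣR = ΔT/Q = |21.1 − 4.18|/3060 = 0.005529 K/W
Known resistances:
  R_concrete = L/(kA) = 0.137/(1.44·49.0) = 0.001942 K/W
R_common brick = ΣR − ΣR_known = 0.005529 − 0.001942 = 0.003587 K/W
L/(kA) = 0.003587 ⇒ k = 0.125/(0.003587·49.0) = 0.711 W/m·K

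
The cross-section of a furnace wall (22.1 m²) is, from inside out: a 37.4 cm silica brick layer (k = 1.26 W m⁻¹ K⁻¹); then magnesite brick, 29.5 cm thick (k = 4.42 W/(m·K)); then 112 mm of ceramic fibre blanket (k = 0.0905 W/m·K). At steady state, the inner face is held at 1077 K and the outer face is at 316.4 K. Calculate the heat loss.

Q = 10.5 kW

Resistance network (inner→outer):
  R_silica brick = L/(kA) = 0.374/(1.26·22.1) = 0.01343 K/W
  R_magnesite brick = L/(kA) = 0.295/(4.42·22.1) = 0.003020 K/W
  R_ceramic fibre blanket = L/(kA) = 0.112/(0.0905·22.1) = 0.05600 K/W
ΣR = 0.01343 + 0.003020 + 0.05600 = 0.07245 K/W
Q = ΔT/ΣR = (1077 K − 316.4 K)/0.07245 = 10500 W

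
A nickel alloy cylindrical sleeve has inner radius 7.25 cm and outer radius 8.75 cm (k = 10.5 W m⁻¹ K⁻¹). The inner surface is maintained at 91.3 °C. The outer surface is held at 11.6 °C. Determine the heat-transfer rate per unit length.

Q' = 2πk·ΔT/ln(r₂/r₁) = 2π × 10.5 × 79.7 / ln(0.0875/0.0725) = 28000 W/m

Q' = 28.0 kW/m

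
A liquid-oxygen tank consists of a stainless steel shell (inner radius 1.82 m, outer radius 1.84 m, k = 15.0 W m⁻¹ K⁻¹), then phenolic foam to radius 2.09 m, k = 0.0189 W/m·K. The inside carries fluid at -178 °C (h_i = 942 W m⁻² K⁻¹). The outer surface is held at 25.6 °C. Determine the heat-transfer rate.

Q = 744 W

Series thermal resistances, inner to outer:
  R_conv,in = 1/(4πr²h) = 1/(4π·1.82²·942) = 2.550×10^-5 K/W
  R_stainless steel = (1/1.82 − 1/1.84)/(4πk) = 0.005972/(4π·15.0) = 3.168×10^-5 K/W
  R_phenolic foam = (1/1.84 − 1/2.09)/(4πk) = 0.06501/(4π·0.0189) = 0.2737 K/W
ΣR = 2.550×10^-5 + 3.168×10^-5 + 0.2737 = 0.2738 K/W
Q = ΔT/ΣR = (-178 °C − 25.6 °C)/0.2738 = -744 W
(Negative Q ⇒ heat flows inward; heat gain = 744 W.)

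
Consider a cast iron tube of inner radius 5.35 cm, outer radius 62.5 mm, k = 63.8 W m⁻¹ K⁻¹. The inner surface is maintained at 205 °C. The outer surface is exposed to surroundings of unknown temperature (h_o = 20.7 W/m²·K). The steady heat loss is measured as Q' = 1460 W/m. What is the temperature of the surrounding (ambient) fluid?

T_out = 24.8 °C

Sum the resistances:
  R'_cast iron = ln(0.0625/0.0535)/(2πk) = 0.1555/(2π·63.8) = 3.879×10^-4 m·K/W
  R'_conv,out = 1/(2πr h) = 1/(2π·0.0625·20.7) = 0.1230 m·K/W
ΣR = 0.1234 m·K/W
ΔT = Q'·ΣR = 1460 × 0.1234 = 180.2 K
Heat flows outward, so T_out = T_in − ΔT = 205 − 180.2 = 24.8 °C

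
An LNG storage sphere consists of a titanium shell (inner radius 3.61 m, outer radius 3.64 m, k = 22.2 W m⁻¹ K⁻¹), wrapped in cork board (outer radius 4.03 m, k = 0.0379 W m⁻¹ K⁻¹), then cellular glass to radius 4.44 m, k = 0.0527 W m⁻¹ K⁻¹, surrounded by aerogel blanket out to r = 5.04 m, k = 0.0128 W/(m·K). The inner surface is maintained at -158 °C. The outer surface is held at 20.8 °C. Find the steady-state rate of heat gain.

Treat each layer as a resistance in series:
  R_titanium = (1/3.61 − 1/3.64)/(4πk) = 0.002283/(4π·22.2) = 8.184×10^-6 K/W
  R_cork board = (1/3.64 − 1/4.03)/(4πk) = 0.02659/(4π·0.0379) = 0.05582 K/W
  R_cellular glass = (1/4.03 − 1/4.44)/(4πk) = 0.02291/(4π·0.0527) = 0.03460 K/W
  R_aerogel blanket = (1/4.44 − 1/5.04)/(4πk) = 0.02681/(4π·0.0128) = 0.1667 K/W
ΣR = 8.184×10^-6 + 0.05582 + 0.03460 + 0.1667 = 0.2571 K/W
Q = ΔT/ΣR = (-158 °C − 20.8 °C)/0.2571 = -695 W
(Negative Q ⇒ heat flows inward; heat gain = 695 W.)

Q = 695 W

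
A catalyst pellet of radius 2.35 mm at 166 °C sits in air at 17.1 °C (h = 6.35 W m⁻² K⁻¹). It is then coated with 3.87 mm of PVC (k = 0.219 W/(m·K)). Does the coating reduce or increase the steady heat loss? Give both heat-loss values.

Critical radius for a sphere: r_cr = 2k/h = 0.0690 m = 6.90 cm.
Outer radius after coating: r₂ = 0.00235 + 0.00387 = 0.00622 m.
Since r₁ < r_cr and r₂ ≤ r_cr, the coating moves toward the maximum at r_cr — heat loss rises.
Bare: R = 1/(4πr₁²h) = 2269 K/W; Q = 148.9/2269 = 0.0656 W.
Coated: R = R_cond + R_conv = 420.1 K/W; Q = 148.9/420.1 = 0.354 W.

increases: 0.0656 → 0.354 W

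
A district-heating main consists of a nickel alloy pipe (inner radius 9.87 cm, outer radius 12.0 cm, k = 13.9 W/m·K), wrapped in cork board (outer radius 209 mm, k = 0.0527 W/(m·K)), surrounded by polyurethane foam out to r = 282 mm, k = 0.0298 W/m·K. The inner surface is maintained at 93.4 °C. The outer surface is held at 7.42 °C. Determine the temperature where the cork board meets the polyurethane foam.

T = 49.4 °C

Treat each layer as a resistance in series:
  R'_nickel alloy = ln(0.120/0.0987)/(2πk) = 0.1954/(2π·13.9) = 0.002237 m·K/W
  R'_cork board = ln(0.209/0.120)/(2πk) = 0.5548/(2π·0.0527) = 1.676 m·K/W
  R'_polyurethane foam = ln(0.282/0.209)/(2πk) = 0.2996/(2π·0.0298) = 1.600 m·K/W
ΣR = 0.002237 + 1.676 + 1.600 = 3.278 m·K/W
Q' = ΔT/ΣR = (93.4 °C − 7.42 °C)/3.278 = 26.23 W/m
From the inner boundary to the cork board/polyurethane foam interface, ΣR_partial = 1.678 m·K/W.
T_interface = T_in − Q'·ΣR_partial = 93.4 °C − (26.23)(1.678) = 49.4 °C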